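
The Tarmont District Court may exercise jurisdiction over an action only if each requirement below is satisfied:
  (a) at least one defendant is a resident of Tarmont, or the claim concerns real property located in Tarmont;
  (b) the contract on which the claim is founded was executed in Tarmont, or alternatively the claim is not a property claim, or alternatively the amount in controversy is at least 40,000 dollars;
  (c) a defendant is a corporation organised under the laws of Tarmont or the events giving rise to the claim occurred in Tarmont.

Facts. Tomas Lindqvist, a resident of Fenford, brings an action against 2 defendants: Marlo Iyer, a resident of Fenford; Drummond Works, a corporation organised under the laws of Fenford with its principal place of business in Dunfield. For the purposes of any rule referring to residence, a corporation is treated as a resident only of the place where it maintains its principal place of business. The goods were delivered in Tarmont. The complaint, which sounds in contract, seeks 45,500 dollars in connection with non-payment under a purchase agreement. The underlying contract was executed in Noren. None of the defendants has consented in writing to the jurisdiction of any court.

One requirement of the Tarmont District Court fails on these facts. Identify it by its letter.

(a)

The Tarmont District Court:
  (a) No defendant resides in Tarmont (they reside in Fenford, Dunfield); the claim does not concern real property — every alternative fails. Fails.
  (b) The claim is a contract claim, not a property claim, which satisfies one of the alternatives. Satisfied.
  (c) The operative events occurred in Tarmont, which satisfies one of the alternatives. Met.
Only condition (a) fails.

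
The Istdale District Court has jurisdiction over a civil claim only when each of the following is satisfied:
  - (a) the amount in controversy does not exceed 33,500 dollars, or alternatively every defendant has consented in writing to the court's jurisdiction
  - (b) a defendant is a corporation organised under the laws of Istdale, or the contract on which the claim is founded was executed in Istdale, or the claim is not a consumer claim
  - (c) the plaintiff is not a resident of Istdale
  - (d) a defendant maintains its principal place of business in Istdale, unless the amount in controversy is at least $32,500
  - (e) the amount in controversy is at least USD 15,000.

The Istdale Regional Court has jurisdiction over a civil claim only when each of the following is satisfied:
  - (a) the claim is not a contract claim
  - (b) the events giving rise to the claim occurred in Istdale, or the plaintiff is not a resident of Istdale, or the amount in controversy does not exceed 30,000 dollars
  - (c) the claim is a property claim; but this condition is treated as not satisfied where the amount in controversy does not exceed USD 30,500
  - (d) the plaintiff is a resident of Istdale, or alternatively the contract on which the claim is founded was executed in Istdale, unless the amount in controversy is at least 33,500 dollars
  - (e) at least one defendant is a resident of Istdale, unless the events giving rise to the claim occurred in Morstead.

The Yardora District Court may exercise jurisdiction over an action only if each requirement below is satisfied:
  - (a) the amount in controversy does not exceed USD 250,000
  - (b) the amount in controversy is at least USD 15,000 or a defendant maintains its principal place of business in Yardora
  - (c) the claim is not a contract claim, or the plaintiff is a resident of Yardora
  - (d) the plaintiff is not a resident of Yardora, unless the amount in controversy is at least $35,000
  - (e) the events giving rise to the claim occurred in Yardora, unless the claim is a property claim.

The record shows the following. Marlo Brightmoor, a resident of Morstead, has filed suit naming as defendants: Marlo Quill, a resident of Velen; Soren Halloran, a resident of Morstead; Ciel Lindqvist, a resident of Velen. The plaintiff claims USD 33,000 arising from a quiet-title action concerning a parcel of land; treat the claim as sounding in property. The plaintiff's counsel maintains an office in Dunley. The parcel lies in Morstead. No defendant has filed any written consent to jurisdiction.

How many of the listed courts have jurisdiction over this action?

2

The Istdale District Court:
  (a) The amount in controversy is USD 33,000, within the USD 33,500 ceiling, so this disjunct is met. Met.
  (b) The claim is a property claim, not a consumer claim — that alternative is enough. Condition met.
  (c) The plaintiff resides in Morstead, which is not Istdale. Condition met.
  (d) No defendant is a corporation. However, the amount in controversy is USD 33,000, which meets the $32,500 floor, so the 'unless' proviso supplies this condition. Satisfied.
  (e) The amount in controversy is 33,000 dollars, which meets the USD 15,000 floor. Met.
  → The court has jurisdiction.
The Istdale Regional Court:
  (a) The claim is a property claim, not a contract claim. Satisfied.
  (b) The plaintiff resides in Morstead, which is not Istdale, so this disjunct is met. Condition met.
  (c) The claim is a property claim. The exception is not triggered, since the amount in controversy is USD 33,000, above the 30,500 dollars ceiling. Condition met.
  (d) The plaintiff resides in Morstead, not Istdale; no contract (and hence no place of execution) is alleged — none of the alternatives is met. The proviso offers no rescue either, since the amount in controversy is 33,000 dollars, below the $33,500 floor. Condition not met.
  (e) No defendant resides in Istdale (they reside in Velen, Morstead, Velen). The proviso rescues it, though: the operative events occurred in Morstead. Met.
  → The court lacks jurisdiction.
The Yardora District Court:
  (a) The amount in controversy is USD 33,000, within the USD 250,000 ceiling. Condition met.
  (b) The amount in controversy is 33,000 dollars, which meets the $15,000 floor — that alternative is enough. Satisfied.
  (c) The claim is a property claim, not a contract claim, so one alternative holds. Satisfied.
  (d) The plaintiff resides in Morstead, which is not Yardora. Met.
  (e) The operative events occurred in Morstead, not Yardora. However, the claim is a property claim, so the 'unless' proviso supplies this condition. Condition met.
  → Every requirement is satisfied — jurisdiction.
Courts with jurisdiction: the Istdale District Court, the Yardora District Court — 2 in total.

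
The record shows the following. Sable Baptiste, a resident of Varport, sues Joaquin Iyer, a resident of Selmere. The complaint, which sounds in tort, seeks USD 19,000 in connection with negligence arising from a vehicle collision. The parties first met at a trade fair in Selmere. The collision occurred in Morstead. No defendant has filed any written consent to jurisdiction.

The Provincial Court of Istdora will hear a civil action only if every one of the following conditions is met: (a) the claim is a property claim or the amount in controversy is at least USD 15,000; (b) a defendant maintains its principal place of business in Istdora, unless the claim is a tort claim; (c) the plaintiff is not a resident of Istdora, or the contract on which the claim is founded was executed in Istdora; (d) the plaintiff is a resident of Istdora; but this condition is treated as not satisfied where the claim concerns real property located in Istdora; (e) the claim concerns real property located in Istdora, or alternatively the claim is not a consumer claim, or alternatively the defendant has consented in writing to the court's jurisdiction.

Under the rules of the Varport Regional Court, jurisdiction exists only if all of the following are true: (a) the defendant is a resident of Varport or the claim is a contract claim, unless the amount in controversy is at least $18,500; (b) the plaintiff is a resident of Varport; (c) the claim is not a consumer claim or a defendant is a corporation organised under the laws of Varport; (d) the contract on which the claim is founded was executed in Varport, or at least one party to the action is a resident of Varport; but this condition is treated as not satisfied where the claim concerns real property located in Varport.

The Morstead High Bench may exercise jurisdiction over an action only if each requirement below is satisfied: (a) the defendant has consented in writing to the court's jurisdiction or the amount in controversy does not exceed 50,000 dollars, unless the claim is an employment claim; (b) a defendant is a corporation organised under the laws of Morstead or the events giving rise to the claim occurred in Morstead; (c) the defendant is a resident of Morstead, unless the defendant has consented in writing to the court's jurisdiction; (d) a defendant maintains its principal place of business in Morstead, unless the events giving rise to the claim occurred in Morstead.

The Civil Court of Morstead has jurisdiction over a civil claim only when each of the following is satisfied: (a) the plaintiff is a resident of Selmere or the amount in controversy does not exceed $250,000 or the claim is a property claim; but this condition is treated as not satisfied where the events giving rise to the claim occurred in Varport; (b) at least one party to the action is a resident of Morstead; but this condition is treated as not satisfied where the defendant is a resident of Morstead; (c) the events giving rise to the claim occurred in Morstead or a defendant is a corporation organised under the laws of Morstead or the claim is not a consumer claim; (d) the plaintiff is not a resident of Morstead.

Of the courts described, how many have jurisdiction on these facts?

1

The Provincial Court of Istdora:
  (a) The amount in controversy is 19,000 dollars, which meets the 15,000 dollars floor, which satisfies one of the alternatives. Condition met.
  (b) No defendant is a corporation. However, the claim is a tort claim, so the 'unless' proviso supplies this condition. Met.
  (c) The plaintiff resides in Varport, which is not Istdora, so one alternative holds. Satisfied.
  (d) The plaintiff resides in Varport, not Istdora. Not met.
  (e) The claim is a tort claim, not a consumer claim, so one alternative holds. Satisfied.
  → Not every requirement is met — no jurisdiction.
The Varport Regional Court:
  (a) The defendant resides in Selmere, not Varport; the claim is a tort claim, not a contract claim — none of the alternatives is met. The proviso rescues it, though: the amount in controversy is $19,000, which meets the USD 18,500 floor. Met.
  (b) The plaintiff resides in Varport. Satisfied.
  (c) The claim is a tort claim, not a consumer claim, which satisfies one of the alternatives. Met.
  (d) Sable Baptiste resides in Varport, so this disjunct is met. The carve-out does not apply: the claim does not concern real property. Met.
  → Every requirement is satisfied — jurisdiction.
The Morstead High Bench:
  (a) The amount in controversy is 19,000 dollars, within the USD 50,000 ceiling, so this disjunct is met. Met.
  (b) The operative events occurred in Morstead, so one alternative holds. Met.
  (c) The defendant resides in Selmere, not Morstead. The proviso offers no rescue either, since no such written consent has been filed. Not met.
  (d) No defendant is a corporation. However, the operative events occurred in Morstead, so the 'unless' proviso supplies this condition. Satisfied.
  → Not every requirement is met — no jurisdiction.
The Civil Court of Morstead:
  (a) The amount in controversy is $19,000, within the $250,000 ceiling, which satisfies one of the alternatives. And the carve-out is inapplicable — the operative events occurred in Morstead, not Varport. Condition met.
  (b) No party resides in Morstead. Condition not met.
  (c) The operative events occurred in Morstead — that alternative is enough. Condition met.
  (d) The plaintiff resides in Varport, which is not Morstead. Condition met.
  → The court lacks jurisdiction.
Courts with jurisdiction: the Varport Regional Court — 1 in total.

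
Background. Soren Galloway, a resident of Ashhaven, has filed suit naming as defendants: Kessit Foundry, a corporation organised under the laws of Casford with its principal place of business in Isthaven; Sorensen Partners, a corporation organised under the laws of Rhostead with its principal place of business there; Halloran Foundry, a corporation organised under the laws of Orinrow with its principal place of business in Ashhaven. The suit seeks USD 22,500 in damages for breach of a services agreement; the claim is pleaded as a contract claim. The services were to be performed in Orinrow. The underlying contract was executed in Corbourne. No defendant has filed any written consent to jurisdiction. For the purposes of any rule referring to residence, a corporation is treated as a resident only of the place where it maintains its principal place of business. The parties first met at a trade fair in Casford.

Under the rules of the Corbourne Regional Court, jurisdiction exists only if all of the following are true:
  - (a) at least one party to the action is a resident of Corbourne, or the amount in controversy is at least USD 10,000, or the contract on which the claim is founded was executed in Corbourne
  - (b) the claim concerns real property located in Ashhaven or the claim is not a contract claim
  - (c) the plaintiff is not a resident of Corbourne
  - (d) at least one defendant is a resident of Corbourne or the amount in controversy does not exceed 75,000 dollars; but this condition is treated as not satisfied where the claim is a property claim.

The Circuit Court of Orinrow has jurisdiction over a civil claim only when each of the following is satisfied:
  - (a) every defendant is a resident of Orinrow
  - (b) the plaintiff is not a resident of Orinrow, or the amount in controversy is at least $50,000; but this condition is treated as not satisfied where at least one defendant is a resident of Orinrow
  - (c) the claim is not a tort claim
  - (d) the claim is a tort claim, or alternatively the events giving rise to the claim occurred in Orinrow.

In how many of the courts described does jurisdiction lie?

The Corbourne Regional Court:
  (a) The amount in controversy is USD 22,500, which meets the $10,000 floor, which satisfies one of the alternatives. Satisfied.
  (b) The claim does not concern real property; the claim is a contract claim — every alternative fails. Not met.
  (c) The plaintiff resides in Ashhaven, which is not Corbourne. Condition met.
  (d) The amount in controversy is 22,500 dollars, within the $75,000 ceiling, so this disjunct is met. The carve-out does not apply: the claim is a contract claim, not a property claim. Satisfied.
  → Not every requirement is met — no jurisdiction.
The Circuit Court of Orinrow:
  (a) The defendants reside as follows — Kessit Foundry in Isthaven, Sorensen Partners in Rhostead, Halloran Foundry in Ashhaven — not all in Orinrow. Condition not met.
  (b) The plaintiff resides in Ashhaven, which is not Orinrow, so this disjunct is met. The exception is not triggered, since no defendant resides in Orinrow (they reside in Isthaven, Rhostead, Ashhaven). Satisfied.
  (c) The claim is a contract claim, not a tort claim. Satisfied.
  (d) The operative events occurred in Orinrow — that alternative is enough. Met.
  → At least one condition fails; no jurisdiction.
No court satisfies all of its conditions.

0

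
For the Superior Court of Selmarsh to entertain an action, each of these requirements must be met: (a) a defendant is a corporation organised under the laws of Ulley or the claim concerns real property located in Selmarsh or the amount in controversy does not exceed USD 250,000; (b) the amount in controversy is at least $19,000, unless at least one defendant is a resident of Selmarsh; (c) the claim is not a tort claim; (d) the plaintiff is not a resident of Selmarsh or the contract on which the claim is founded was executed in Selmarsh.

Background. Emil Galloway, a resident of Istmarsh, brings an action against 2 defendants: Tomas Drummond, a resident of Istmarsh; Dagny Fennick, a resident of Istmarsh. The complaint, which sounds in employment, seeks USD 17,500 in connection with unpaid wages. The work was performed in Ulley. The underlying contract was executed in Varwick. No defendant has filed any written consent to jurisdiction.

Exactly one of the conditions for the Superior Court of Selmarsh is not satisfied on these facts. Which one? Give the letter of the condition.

(b)

The Superior Court of Selmarsh:
  (a) The amount in controversy is 17,500 dollars, within the USD 250,000 ceiling, which satisfies one of the alternatives. Met.
  (b) The amount in controversy is 17,500 dollars, below the USD 19,000 floor. And no defendant resides in Selmarsh (they reside in Istmarsh, Istmarsh), so the proviso does not save it. Condition not met.
  (c) The claim is an employment claim, not a tort claim. Satisfied.
  (d) The plaintiff resides in Istmarsh, which is not Selmarsh — that alternative is enough. Condition met.
Only condition (b) fails.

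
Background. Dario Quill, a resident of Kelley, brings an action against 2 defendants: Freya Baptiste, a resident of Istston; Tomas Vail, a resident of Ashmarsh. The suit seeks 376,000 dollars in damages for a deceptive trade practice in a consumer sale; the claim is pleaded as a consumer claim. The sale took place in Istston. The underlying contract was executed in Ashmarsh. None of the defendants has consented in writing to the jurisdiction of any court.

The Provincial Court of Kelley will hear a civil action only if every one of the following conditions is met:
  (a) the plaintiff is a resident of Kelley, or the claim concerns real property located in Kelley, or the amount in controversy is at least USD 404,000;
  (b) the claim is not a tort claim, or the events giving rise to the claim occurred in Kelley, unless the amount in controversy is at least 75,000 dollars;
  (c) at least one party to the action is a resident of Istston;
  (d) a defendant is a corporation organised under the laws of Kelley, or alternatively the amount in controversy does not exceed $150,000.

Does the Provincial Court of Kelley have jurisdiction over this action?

No

The Provincial Court of Kelley:
  (a) The plaintiff resides in Kelley, which satisfies one of the alternatives. Satisfied.
  (b) The claim is a consumer claim, not a tort claim, so one alternative holds. Met.
  (c) Freya Baptiste resides in Istston. Satisfied.
  (d) No defendant is a corporation; the amount in controversy is USD 376,000, above the 150,000 dollars ceiling — none of the alternatives is met. Not satisfied.
  → At least one condition fails; no jurisdiction.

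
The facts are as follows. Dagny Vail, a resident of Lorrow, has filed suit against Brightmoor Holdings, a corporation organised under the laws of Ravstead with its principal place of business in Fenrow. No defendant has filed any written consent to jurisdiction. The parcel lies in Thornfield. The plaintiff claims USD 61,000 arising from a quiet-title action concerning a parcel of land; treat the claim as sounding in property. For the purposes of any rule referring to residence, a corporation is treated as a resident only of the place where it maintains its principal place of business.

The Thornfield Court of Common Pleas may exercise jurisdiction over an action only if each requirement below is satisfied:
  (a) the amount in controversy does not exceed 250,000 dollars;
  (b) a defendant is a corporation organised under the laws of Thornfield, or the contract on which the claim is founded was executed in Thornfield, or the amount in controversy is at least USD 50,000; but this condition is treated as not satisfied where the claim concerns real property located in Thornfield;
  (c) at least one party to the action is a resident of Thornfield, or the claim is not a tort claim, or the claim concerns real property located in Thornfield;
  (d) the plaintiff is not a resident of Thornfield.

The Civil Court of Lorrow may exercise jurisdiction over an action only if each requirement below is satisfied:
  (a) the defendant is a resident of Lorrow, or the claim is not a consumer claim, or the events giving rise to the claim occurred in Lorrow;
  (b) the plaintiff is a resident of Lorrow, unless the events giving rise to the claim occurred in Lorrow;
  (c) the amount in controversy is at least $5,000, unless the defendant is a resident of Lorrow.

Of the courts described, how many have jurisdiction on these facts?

1

The Thornfield Court of Common Pleas:
  (a) The amount in controversy is 61,000 dollars, within the USD 250,000 ceiling. Met.
  (b) The amount in controversy is USD 61,000, which meets the 50,000 dollars floor, which satisfies one of the alternatives. However, the property lies in Thornfield, which falls within the stated exception and so defeats the condition. Condition not met.
  (c) The claim is a property claim, not a tort claim, which satisfies one of the alternatives. Satisfied.
  (d) The plaintiff resides in Lorrow, which is not Thornfield. Met.
  → At least one condition fails; no jurisdiction.
The Civil Court of Lorrow:
  (a) The claim is a property claim, not a consumer claim — that alternative is enough. Met.
  (b) The plaintiff resides in Lorrow. Condition met.
  (c) The amount in controversy is 61,000 dollars, which meets the 5,000 dollars floor. Condition met.
  → The court has jurisdiction.
Courts with jurisdiction: the Civil Court of Lorrow — 1 in total.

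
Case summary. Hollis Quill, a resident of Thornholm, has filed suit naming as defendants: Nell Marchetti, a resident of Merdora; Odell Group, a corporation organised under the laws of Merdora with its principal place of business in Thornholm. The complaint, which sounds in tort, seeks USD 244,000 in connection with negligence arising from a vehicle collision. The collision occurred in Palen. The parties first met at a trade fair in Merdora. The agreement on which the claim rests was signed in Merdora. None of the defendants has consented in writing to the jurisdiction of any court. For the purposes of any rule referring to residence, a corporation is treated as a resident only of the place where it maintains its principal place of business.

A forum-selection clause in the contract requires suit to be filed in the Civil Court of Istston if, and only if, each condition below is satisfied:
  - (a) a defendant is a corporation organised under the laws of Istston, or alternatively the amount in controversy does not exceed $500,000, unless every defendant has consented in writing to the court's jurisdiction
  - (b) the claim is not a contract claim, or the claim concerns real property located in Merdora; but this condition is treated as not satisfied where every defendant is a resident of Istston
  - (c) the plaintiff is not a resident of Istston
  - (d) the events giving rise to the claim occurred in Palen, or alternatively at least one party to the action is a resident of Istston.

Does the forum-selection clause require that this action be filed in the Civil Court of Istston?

The Civil Court of Istston:
  (a) The amount in controversy is USD 244,000, within the USD 500,000 ceiling, which satisfies one of the alternatives. Condition met.
  (b) The claim is a tort claim, not a contract claim — that alternative is enough. And the carve-out is inapplicable — the defendants reside as follows — Nell Marchetti in Merdora, Odell Group in Thornholm — not all in Istston. Satisfied.
  (c) The plaintiff resides in Thornholm, which is not Istston. Satisfied.
  (d) The operative events occurred in Palen, so one alternative holds. Condition met.
  → The clause applies.

Yes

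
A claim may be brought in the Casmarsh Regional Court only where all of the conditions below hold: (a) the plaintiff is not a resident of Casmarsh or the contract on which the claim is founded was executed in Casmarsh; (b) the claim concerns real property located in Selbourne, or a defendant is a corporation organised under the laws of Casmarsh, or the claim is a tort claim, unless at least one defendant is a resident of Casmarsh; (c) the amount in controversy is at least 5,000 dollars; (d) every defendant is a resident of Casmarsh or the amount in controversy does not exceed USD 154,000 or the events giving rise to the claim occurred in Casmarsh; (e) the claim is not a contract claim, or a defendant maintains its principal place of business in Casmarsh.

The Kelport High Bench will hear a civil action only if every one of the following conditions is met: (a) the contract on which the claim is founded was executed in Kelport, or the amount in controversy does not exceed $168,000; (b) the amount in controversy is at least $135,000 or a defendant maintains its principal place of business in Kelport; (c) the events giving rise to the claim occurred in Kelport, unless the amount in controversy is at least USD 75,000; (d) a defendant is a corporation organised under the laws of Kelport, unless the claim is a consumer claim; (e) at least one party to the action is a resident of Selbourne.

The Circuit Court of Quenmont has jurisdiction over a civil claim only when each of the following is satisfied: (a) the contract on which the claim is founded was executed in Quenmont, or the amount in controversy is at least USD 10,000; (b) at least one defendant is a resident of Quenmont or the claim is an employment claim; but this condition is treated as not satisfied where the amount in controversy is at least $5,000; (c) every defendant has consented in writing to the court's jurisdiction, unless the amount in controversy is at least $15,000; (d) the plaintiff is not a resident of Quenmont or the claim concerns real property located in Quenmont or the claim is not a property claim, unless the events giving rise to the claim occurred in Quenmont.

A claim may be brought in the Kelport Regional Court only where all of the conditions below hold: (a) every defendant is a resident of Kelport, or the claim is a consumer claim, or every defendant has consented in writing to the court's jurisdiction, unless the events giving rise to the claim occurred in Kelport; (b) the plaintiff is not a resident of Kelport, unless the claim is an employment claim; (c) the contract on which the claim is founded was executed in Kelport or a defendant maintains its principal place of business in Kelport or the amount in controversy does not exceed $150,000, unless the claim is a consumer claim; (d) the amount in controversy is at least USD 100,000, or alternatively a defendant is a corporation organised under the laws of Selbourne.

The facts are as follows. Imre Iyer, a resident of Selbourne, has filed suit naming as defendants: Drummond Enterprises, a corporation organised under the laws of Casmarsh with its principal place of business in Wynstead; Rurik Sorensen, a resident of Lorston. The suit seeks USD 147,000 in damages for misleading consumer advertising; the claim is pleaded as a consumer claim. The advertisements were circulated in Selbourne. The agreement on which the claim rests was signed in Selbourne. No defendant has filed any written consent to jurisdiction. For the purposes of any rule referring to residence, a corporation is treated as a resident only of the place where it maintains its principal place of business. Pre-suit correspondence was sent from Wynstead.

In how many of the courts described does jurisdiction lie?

The Casmarsh Regional Court:
  (a) The plaintiff resides in Selbourne, which is not Casmarsh, so one alternative holds. Met.
  (b) Drummond Enterprises is organised under the laws of Casmarsh — that alternative is enough. Satisfied.
  (c) The amount in controversy is $147,000, which meets the $5,000 floor. Satisfied.
  (d) The amount in controversy is 147,000 dollars, within the 154,000 dollars ceiling, so one alternative holds. Met.
  (e) The claim is a consumer claim, not a contract claim — that alternative is enough. Satisfied.
  → All conditions met; jurisdiction exists.
The Kelport High Bench:
  (a) The amount in controversy is 147,000 dollars, within the $168,000 ceiling — that alternative is enough. Condition met.
  (b) The amount in controversy is 147,000 dollars, which meets the USD 135,000 floor — that alternative is enough. Met.
  (c) The operative events occurred in Selbourne, not Kelport. But the amount in controversy is $147,000, which meets the $75,000 floor, and the 'unless' clause therefore excuses the requirement. Condition met.
  (d) The corporate defendant(s) are organised in Casmarsh, not Kelport. The proviso rescues it, though: the claim is a consumer claim. Condition met.
  (e) Imre Iyer resides in Selbourne. Satisfied.
  → The court has jurisdiction.
The Circuit Court of Quenmont:
  (a) The amount in controversy is $147,000, which meets the 10,000 dollars floor, so one alternative holds. Met.
  (b) No defendant resides in Quenmont (they reside in Wynstead, Lorston); the claim is a consumer claim, not an employment claim — no alternative holds. Fails.
  (c) No such written consent has been filed. But the amount in controversy is 147,000 dollars, which meets the USD 15,000 floor, and the 'unless' clause therefore excuses the requirement. Met.
  (d) The plaintiff resides in Selbourne, which is not Quenmont, so this disjunct is met. Met.
  → No jurisdiction.
The Kelport Regional Court:
  (a) The claim is a consumer claim — that alternative is enough. Condition met.
  (b) The plaintiff resides in Selbourne, which is not Kelport. Met.
  (c) The amount in controversy is $147,000, within the 150,000 dollars ceiling, so this disjunct is met. Met.
  (d) The amount in controversy is 147,000 dollars, which meets the 100,000 dollars floor, which satisfies one of the alternatives. Met.
  → All conditions met; jurisdiction exists.
Courts with jurisdiction: the Casmarsh Regional Court, the Kelport High Bench, the Kelport Regional Court — 3 in total.

3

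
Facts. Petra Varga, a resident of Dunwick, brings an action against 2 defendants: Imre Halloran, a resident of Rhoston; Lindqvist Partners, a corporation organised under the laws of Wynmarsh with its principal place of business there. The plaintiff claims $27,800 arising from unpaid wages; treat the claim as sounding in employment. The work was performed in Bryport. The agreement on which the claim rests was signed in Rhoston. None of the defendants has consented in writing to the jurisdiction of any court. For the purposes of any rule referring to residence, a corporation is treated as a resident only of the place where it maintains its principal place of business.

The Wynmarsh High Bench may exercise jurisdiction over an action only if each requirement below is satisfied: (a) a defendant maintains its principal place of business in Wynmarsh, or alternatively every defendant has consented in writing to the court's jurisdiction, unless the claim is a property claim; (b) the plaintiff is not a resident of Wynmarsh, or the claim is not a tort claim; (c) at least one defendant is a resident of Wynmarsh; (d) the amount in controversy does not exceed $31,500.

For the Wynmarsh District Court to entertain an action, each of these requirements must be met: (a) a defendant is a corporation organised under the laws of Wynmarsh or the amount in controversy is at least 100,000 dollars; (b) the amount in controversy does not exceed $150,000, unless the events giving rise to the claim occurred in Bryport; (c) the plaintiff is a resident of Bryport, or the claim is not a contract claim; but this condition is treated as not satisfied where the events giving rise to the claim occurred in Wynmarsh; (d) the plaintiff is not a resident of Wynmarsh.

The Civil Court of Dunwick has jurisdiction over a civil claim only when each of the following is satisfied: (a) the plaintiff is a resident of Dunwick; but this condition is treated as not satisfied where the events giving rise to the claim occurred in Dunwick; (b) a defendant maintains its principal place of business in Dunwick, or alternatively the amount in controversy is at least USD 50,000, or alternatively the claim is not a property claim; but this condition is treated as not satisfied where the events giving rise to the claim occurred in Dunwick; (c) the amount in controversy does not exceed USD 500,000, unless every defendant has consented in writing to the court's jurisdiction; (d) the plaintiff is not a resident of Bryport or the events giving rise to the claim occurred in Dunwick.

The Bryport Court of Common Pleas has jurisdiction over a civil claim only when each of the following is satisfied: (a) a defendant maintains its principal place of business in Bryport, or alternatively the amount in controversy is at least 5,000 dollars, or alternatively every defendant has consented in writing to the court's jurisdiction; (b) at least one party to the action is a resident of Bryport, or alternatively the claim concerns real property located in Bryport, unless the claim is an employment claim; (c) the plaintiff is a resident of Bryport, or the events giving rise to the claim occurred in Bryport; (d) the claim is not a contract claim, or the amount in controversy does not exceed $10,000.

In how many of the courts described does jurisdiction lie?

4

The Wynmarsh High Bench:
  (a) Lindqvist Partners has its principal place of business in Wynmarsh, so one alternative holds. Satisfied.
  (b) The plaintiff resides in Dunwick, which is not Wynmarsh — that alternative is enough. Satisfied.
  (c) Lindqvist Partners resides in Wynmarsh. Condition met.
  (d) The amount in controversy is USD 27,800, within the 31,500 dollars ceiling. Condition met.
  → All conditions met; jurisdiction exists.
The Wynmarsh District Court:
  (a) Lindqvist Partners is organised under the laws of Wynmarsh, which satisfies one of the alternatives. Condition met.
  (b) The amount in controversy is 27,800 dollars, within the 150,000 dollars ceiling. Satisfied.
  (c) The claim is an employment claim, not a contract claim, which satisfies one of the alternatives. The exception is not triggered, since the operative events occurred in Bryport, not Wynmarsh. Met.
  (d) The plaintiff resides in Dunwick, which is not Wynmarsh. Condition met.
  → Jurisdiction lies.
The Civil Court of Dunwick:
  (a) The plaintiff resides in Dunwick. The exception is not triggered, since the operative events occurred in Bryport, not Dunwick. Met.
  (b) The claim is an employment claim, not a property claim, so this disjunct is met. The carve-out does not apply: the operative events occurred in Bryport, not Dunwick. Condition met.
  (c) The amount in controversy is USD 27,800, within the $500,000 ceiling. Met.
  (d) The plaintiff resides in Dunwick, which is not Bryport, which satisfies one of the alternatives. Satisfied.
  → Every requirement is satisfied — jurisdiction.
The Bryport Court of Common Pleas:
  (a) The amount in controversy is $27,800, which meets the 5,000 dollars floor, so this disjunct is met. Satisfied.
  (b) No party resides in Bryport; the claim does not concern real property — every alternative fails. But the claim is an employment claim, and the 'unless' clause therefore excuses the requirement. Satisfied.
  (c) The operative events occurred in Bryport, so one alternative holds. Met.
  (d) The claim is an employment claim, not a contract claim — that alternative is enough. Met.
  → All conditions met; jurisdiction exists.
Courts with jurisdiction: the Wynmarsh High Bench, the Wynmarsh District Court, the Civil Court of Dunwick, the Bryport Court of Common Pleas — 4 in total.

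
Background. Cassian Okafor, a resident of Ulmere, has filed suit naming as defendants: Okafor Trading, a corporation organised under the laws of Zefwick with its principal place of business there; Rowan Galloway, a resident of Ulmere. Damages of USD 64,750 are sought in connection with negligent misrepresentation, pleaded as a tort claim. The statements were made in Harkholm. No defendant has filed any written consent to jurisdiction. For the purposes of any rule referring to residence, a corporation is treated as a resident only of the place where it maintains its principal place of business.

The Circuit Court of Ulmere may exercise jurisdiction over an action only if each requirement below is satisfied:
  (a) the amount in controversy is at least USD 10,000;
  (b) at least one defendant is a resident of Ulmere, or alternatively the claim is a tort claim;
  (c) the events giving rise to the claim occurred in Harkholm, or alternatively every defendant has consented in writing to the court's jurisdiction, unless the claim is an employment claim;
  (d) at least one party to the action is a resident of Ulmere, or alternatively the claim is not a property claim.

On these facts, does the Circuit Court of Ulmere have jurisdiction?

The Circuit Court of Ulmere:
  (a) The amount in controversy is USD 64,750, which meets the USD 10,000 floor. Condition met.
  (b) Rowan Galloway resides in Ulmere, so one alternative holds. Satisfied.
  (c) The operative events occurred in Harkholm, so one alternative holds. Satisfied.
  (d) Cassian Okafor resides in Ulmere, which satisfies one of the alternatives. Met.
  → Every requirement is satisfied — jurisdiction.

Yes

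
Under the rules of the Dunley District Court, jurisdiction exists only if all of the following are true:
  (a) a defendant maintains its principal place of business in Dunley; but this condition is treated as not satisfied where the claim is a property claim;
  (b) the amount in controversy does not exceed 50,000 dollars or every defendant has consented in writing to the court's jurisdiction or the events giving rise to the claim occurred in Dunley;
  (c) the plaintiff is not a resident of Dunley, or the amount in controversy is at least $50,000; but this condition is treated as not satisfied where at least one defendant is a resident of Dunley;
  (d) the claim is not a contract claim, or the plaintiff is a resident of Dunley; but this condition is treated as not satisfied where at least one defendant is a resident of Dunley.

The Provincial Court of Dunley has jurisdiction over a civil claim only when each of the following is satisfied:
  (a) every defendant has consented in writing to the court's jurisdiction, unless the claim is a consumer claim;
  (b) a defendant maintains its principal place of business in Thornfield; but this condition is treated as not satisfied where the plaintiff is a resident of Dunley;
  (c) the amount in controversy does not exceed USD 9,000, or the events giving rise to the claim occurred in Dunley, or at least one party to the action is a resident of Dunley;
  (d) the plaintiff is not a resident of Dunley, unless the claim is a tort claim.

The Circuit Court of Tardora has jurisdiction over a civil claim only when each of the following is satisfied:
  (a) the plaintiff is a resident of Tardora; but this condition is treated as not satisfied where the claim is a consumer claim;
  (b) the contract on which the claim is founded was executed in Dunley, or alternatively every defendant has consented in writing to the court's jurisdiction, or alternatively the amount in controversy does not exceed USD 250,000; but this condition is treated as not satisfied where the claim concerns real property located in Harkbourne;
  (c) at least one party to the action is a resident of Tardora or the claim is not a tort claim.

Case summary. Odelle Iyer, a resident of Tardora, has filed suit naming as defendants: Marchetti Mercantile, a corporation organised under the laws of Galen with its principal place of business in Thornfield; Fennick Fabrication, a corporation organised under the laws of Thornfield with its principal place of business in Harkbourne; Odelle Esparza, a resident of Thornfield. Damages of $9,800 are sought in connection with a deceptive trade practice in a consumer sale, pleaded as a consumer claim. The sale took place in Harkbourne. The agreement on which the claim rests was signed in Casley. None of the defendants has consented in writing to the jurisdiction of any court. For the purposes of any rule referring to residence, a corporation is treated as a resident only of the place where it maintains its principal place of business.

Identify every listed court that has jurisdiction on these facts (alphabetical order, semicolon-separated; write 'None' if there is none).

None

The Dunley District Court:
  (a) The corporate defendant(s) have their principal place of business in Harkbourne, Thornfield, not Dunley. Condition not met.
  (b) The amount in controversy is USD 9,800, within the USD 50,000 ceiling, so this disjunct is met. Condition met.
  (c) The plaintiff resides in Tardora, which is not Dunley — that alternative is enough. And the carve-out is inapplicable — no defendant resides in Dunley (they reside in Thornfield, Harkbourne, Thornfield). Satisfied.
  (d) The claim is a consumer claim, not a contract claim — that alternative is enough. And the carve-out is inapplicable — no defendant resides in Dunley (they reside in Thornfield, Harkbourne, Thornfield). Condition met.
  → At least one condition fails; no jurisdiction.
The Provincial Court of Dunley:
  (a) No such written consent has been filed. But the claim is a consumer claim, and the 'unless' clause therefore excuses the requirement. Met.
  (b) Marchetti Mercantile has its principal place of business in Thornfield. And the carve-out is inapplicable — the plaintiff resides in Tardora, not Dunley. Condition met.
  (c) The amount in controversy is $9,800, above the USD 9,000 ceiling; the operative events occurred in Harkbourne, not Dunley; no party resides in Dunley — none of the alternatives is met. Not met.
  (d) The plaintiff resides in Tardora, which is not Dunley. Condition met.
  → Not every requirement is met — no jurisdiction.
The Circuit Court of Tardora:
  (a) The plaintiff resides in Tardora. But the claim is a consumer claim, triggering the carve-out and defeating this condition. Fails.
  (b) The amount in controversy is USD 9,800, within the $250,000 ceiling, so this disjunct is met. The carve-out does not apply: the claim does not concern real property. Satisfied.
  (c) Odelle Iyer resides in Tardora, so this disjunct is met. Condition met.
  → No jurisdiction.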